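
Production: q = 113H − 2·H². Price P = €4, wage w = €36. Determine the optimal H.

H* = 26

The marginal product of H is MP_H = 113 − 4H.
A price-taking firm hires until the value of the marginal product equals the wage: P·MP_H = w, so 4·(113 − 4H) = 36.
Then 113 − 4H = 9, giving H = 26.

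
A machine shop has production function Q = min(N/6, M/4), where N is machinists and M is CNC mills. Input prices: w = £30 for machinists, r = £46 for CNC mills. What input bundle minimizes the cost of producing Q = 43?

N* = 258, M* = 172

With a fixed-proportions technology, the cost-minimizing bundle uses no slack in either input: N/6 = M/4 = Q.
So N = 6·43 = 258 and M = 4·43 = 172.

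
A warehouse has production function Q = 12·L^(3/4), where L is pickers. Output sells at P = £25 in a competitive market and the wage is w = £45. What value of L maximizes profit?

MP_L = (3/4)·12·L^(-1/4) = 9·L^(-1/4).
Profit maximization for a price taker requires P·MP_L = w: 25·9·L^(-1/4) = 45.
So L^(-1/4) = 0.2, which gives L = 625.

L* = 625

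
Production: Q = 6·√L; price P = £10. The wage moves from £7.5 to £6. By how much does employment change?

From P·MP_L = w with MP_L = 3·L^(-1/2), the labor demand is L(w) = (30/w)^(2).
At w = 7.5: L = 16. At w = 6: L = 25.
ΔL = 25 − 16 = 9.

ΔL = 9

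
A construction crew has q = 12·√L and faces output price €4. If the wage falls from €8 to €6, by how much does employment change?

From P·MP_L = w with MP_L = 6·L^(-1/2), the labor demand is L(w) = (24/w)^(2).
At w = 8: L = 9. At w = 6: L = 16.
ΔL = 16 − 9 = 7.

ΔL = 7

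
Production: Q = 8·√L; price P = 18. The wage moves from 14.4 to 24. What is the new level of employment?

From P·MP_L = w with MP_L = 4·L^(-1/2), the labor demand is L(w) = (72/w)^(2).
At w = 14.4: L = 25. At w = 24: L = 9.

L* = 9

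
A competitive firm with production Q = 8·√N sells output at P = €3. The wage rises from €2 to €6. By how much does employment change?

ΔN = -32

From P·MP_N = w with MP_N = 4·N^(-1/2), the labor demand is N(w) = (12/w)^(2).
At w = 2: N = 36. At w = 6: N = 4.
ΔN = 4 − 36 = -32.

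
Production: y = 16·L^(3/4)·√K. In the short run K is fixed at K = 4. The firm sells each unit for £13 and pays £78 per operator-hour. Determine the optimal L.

L* = 256

With K = 4, MP_L = (3/4)·16·L^(-1/4)·4^(1/2) = 24·L^(-1/4).
Profit maximization for a price taker requires P·MP_L = w: 13·24·L^(-1/4) = 78.
So L^(-1/4) = 0.25, which gives L = 256.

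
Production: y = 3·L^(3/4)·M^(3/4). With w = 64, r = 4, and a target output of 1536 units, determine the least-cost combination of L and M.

L* = 16, M* = 256

Cost minimization requires the marginal rate of technical substitution to equal the input-price ratio: MP_L/MP_M = w/r.
Here MP_L/MP_M = (3/4)·(M/L)/(3/4) = (M/L). Setting this equal to 64/4 = 16 gives M = 16L.
Substituting into y = 1536: 3·L^(3/4)·(16L)^(3/4) = 1536.
Solving, L = 16 and M = 256.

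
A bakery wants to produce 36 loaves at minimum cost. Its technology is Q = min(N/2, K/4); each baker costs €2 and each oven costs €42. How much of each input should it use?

N* = 72, K* = 144

With a fixed-proportions technology, the cost-minimizing bundle uses no slack in either input: N/2 = K/4 = Q.
So N = 2·36 = 72 and K = 4·36 = 144.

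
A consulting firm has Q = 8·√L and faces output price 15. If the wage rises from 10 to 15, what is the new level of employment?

From P·MP_L = w with MP_L = 4·L^(-1/2), the labor demand is L(w) = (60/w)^(2).
At w = 10: L = 36. At w = 15: L = 16.

L* = 16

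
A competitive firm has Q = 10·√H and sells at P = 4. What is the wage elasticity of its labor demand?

ε = -2

MP_H = (1/2)·10·H^(-1/2), so P·MP_H = w gives 20·H^(-1/2) = w.
Solving, H(w) = (20/w)^(2). This is a constant-elasticity form: H ∝ w^(−2), so ε = −2.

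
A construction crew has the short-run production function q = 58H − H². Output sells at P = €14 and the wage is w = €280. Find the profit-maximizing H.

The marginal product of H is MP_H = 58 − 2H.
A price-taking firm hires until the value of the marginal product equals the wage: P·MP_H = w, so 14·(58 − 2H) = 280.
Then 58 − 2H = 20, giving H = 19.

H* = 19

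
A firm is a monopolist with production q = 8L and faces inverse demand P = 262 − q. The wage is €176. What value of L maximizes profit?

L* = 15

Marginal revenue from the inverse demand is MR = 262 − 2q.
The marginal product is MP_L = 8.
A monopolist hires until marginal revenue product equals the wage: MR·MP_L = w.
(262 − 16L)·8 = 176, so L = 15.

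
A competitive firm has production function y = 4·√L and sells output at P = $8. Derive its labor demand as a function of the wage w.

MP_L = (1/2)·4·L^(-1/2) = 2·L^(-1/2).
Setting P·MP_L = w: 16·L^(-1/2) = w.
Solving for L: L^(-1/2) = w/16, so L = (16/w)^(2).

L(w) = 256/w²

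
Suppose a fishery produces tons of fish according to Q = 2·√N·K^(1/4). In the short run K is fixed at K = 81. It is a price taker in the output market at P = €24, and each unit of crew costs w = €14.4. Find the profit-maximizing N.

N* = 25

With K = 81, MP_N = (1/2)·2·N^(-1/2)·81^(1/4) = 3·N^(-1/2).
Profit maximization for a price taker requires P·MP_N = w: 24·3·N^(-1/2) = 14.4.
So N^(-1/2) = 0.2, which gives N = 25.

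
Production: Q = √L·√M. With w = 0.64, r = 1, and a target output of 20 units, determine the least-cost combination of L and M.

L* = 25, M* = 16

Cost minimization requires the marginal rate of technical substitution to equal the input-price ratio: MP_L/MP_M = w/r.
Here MP_L/MP_M = (1/2)·(M/L)/(1/2) = (M/L). Setting this equal to 0.64/1 = 0.64 gives M = 0.64L.
Substituting into Q = 20: L^(1/2)·(0.64L)^(1/2) = 20.
Solving, L = 25 and M = 16.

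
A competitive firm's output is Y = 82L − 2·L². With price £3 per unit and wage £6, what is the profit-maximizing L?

The marginal product of L is MP_L = 82 − 4L.
A price-taking firm hires until the value of the marginal product equals the wage: P·MP_L = w, so 3·(82 − 4L) = 6.
Then 82 − 4L = 2, giving L = 20.

L* = 20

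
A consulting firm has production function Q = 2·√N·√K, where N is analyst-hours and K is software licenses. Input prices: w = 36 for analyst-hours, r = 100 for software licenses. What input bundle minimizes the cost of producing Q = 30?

N* = 25, K* = 9

Cost minimization requires the marginal rate of technical substitution to equal the input-price ratio: MP_N/MP_K = w/r.
Here MP_N/MP_K = (1/2)·(K/N)/(1/2) = (K/N). Setting this equal to 36/100 = 0.36 gives K = 0.36N.
Substituting into Q = 30: 2·N^(1/2)·(0.36N)^(1/2) = 30.
Solving, N = 25 and K = 9.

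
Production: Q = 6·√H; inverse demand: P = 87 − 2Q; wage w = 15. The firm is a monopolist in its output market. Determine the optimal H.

H* = 9

Marginal revenue from the inverse demand is MR = 87 − 4Q.
The marginal product is MP_H = 3·H^(-1/2).
A monopolist hires until marginal revenue product equals the wage: MR·MP_H = w.
At H, Q = 6·√H. Substituting and solving: (87 − 24·√H)·3·H^(-1/2) = 15 gives H = 9.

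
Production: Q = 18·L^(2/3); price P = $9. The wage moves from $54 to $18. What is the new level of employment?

L* = 216

From P·MP_L = w with MP_L = 12·L^(-1/3), the labor demand is L(w) = (108/w)^(3).
At w = 54: L = 8. At w = 18: L = 216.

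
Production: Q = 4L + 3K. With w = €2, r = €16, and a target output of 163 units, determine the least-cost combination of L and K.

The inputs are perfect substitutes, so the firm uses whichever has the lower cost per unit of output.
Cost per unit of output via L is w/4 = 0.5; via K it is r/3 = 16/3. L is cheaper.
Producing Q = 163 with L alone: L = 40.75, K = 0.

L* = 40.75, K* = 0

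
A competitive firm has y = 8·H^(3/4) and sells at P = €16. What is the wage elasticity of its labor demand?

MP_H = (3/4)·8·H^(-1/4), so P·MP_H = w gives 96·H^(-1/4) = w.
Solving, H(w) = (96/w)^(4). This is a constant-elasticity form: H ∝ w^(−4), so ε = −4.

ε = -4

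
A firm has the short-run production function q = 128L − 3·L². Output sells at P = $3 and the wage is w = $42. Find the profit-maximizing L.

L* = 19

The marginal product of L is MP_L = 128 − 6L.
A price-taking firm hires until the value of the marginal product equals the wage: P·MP_L = w, so 3·(128 − 6L) = 42.
Then 128 − 6L = 14, giving L = 19.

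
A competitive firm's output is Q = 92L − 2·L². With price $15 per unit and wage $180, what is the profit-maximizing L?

The marginal product of L is MP_L = 92 − 4L.
A price-taking firm hires until the value of the marginal product equals the wage: P·MP_L = w, so 15·(92 − 4L) = 180.
Then 92 − 4L = 12, giving L = 20.

L* = 20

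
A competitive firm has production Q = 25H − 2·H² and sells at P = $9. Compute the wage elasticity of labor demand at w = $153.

From P·MP_H = w with MP_H = 25 − 4H, labor demand is H(w) = (25 − w/9)/4.
dH/dw = −1/(36) = -1/36.
At w = 153, H = 2, so ε = (dH/dw)·(w/H) = (-1/36)·(153/2) = -2.125.

ε = -2.125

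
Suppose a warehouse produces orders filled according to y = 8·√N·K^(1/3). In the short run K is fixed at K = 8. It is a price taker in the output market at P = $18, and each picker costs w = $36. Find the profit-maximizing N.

N* = 16

With K = 8, MP_N = (1/2)·8·N^(-1/2)·8^(1/3) = 8·N^(-1/2).
Profit maximization for a price taker requires P·MP_N = w: 18·8·N^(-1/2) = 36.
So N^(-1/2) = 0.25, which gives N = 16.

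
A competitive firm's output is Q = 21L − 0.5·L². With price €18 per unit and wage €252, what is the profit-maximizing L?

L* = 7

The marginal product of L is MP_L = 21 − L.
A price-taking firm hires until the value of the marginal product equals the wage: P·MP_L = w, so 18·(21 − L) = 252.
Then 21 − L = 14, giving L = 7.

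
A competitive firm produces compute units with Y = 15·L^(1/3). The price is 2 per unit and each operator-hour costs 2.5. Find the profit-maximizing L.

MP_L = (1/3)·15·L^(-2/3) = 5·L^(-2/3).
Profit maximization for a price taker requires P·MP_L = w: 2·5·L^(-2/3) = 2.5.
So L^(-2/3) = 0.25, which gives L = 8.

L* = 8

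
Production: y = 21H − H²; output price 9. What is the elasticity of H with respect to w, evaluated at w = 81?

ε = -0.75

From P·MP_H = w with MP_H = 21 − 2H, labor demand is H(w) = (21 − w/9)/2.
dH/dw = −1/(18) = -1/18.
At w = 81, H = 6, so ε = (dH/dw)·(w/H) = (-1/18)·(81/6) = -0.75.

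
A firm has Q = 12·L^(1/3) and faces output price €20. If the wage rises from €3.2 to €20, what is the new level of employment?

L* = 8

From P·MP_L = w with MP_L = 4·L^(-2/3), the labor demand is L(w) = (80/w)^(3/2).
At w = 3.2: L = 125. At w = 20: L = 8.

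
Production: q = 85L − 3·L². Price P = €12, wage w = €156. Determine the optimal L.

The marginal product of L is MP_L = 85 − 6L.
A price-taking firm hires until the value of the marginal product equals the wage: P·MP_L = w, so 12·(85 − 6L) = 156.
Then 85 − 6L = 13, giving L = 12.

L* = 12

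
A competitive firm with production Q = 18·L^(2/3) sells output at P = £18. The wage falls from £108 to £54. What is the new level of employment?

L* = 64

From P·MP_L = w with MP_L = 12·L^(-1/3), the labor demand is L(w) = (216/w)^(3).
At w = 108: L = 8. At w = 54: L = 64.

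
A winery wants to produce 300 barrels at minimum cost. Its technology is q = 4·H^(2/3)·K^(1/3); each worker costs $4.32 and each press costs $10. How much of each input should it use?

H* = 125, K* = 27

Cost minimization requires the marginal rate of technical substitution to equal the input-price ratio: MP_H/MP_K = w/r.
Here MP_H/MP_K = (2/3)·(K/H)/(1/3) = 2·(K/H). Setting this equal to 4.32/10 = 0.432 gives K = 0.216H.
Substituting into q = 300: 4·H^(2/3)·(0.216H)^(1/3) = 300.
Solving, H = 125 and K = 27.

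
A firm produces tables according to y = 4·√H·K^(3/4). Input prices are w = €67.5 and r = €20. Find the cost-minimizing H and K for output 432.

Cost minimization requires the marginal rate of technical substitution to equal the input-price ratio: MP_H/MP_K = w/r.
Here MP_H/MP_K = (1/2)·(K/H)/(3/4) = (2/3)·(K/H). Setting this equal to 67.5/20 = 3.375 gives K = 5.0625H.
Substituting into y = 432: 4·H^(1/2)·(5.0625H)^(3/4) = 432.
Solving, H = 16 and K = 81.

H* = 16, K* = 81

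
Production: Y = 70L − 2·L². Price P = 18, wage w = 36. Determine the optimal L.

L* = 17

The marginal product of L is MP_L = 70 − 4L.
A price-taking firm hires until the value of the marginal product equals the wage: P·MP_L = w, so 18·(70 − 4L) = 36.
Then 70 − 4L = 2, giving L = 17.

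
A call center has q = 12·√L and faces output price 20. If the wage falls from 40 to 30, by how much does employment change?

From P·MP_L = w with MP_L = 6·L^(-1/2), the labor demand is L(w) = (120/w)^(2).
At w = 40: L = 9. At w = 30: L = 16.
ΔL = 16 − 9 = 7.

ΔL = 7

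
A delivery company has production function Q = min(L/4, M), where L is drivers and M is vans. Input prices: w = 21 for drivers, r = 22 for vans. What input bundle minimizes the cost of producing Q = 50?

L* = 200, M* = 50

With a fixed-proportions technology, the cost-minimizing bundle uses no slack in either input: L/4 = M = Q.
So L = 4·50 = 200 and M = 50.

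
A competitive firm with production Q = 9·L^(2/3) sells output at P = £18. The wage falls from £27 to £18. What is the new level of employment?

L* = 216

From P·MP_L = w with MP_L = 6·L^(-1/3), the labor demand is L(w) = (108/w)^(3).
At w = 27: L = 64. At w = 18: L = 216.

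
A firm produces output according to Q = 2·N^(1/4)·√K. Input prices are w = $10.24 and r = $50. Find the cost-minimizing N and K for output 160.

N* = 625, K* = 256

Cost minimization requires the marginal rate of technical substitution to equal the input-price ratio: MP_N/MP_K = w/r.
Here MP_N/MP_K = (1/4)·(K/N)/(1/2) = 0.5·(K/N). Setting this equal to 10.24/50 = 0.2048 gives K = 0.4096N.
Substituting into Q = 160: 2·N^(1/4)·(0.4096N)^(1/2) = 160.
Solving, N = 625 and K = 256.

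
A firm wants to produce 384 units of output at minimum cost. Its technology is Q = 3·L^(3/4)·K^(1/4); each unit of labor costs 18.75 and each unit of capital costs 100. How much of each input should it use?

L* = 256, K* = 16

Cost minimization requires the marginal rate of technical substitution to equal the input-price ratio: MP_L/MP_K = w/r.
Here MP_L/MP_K = (3/4)·(K/L)/(1/4) = 3·(K/L). Setting this equal to 18.75/100 = 0.1875 gives K = 0.0625L.
Substituting into Q = 384: 3·L^(3/4)·(0.0625L)^(1/4) = 384.
Solving, L = 256 and K = 16.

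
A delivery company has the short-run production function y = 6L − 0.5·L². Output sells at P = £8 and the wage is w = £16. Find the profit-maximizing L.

The marginal product of L is MP_L = 6 − L.
A price-taking firm hires until the value of the marginal product equals the wage: P·MP_L = w, so 8·(6 − L) = 16.
Then 6 − L = 2, giving L = 4.

L* = 4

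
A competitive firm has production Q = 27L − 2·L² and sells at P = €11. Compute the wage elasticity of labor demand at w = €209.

From P·MP_L = w with MP_L = 27 − 4L, labor demand is L(w) = (27 − w/11)/4.
dL/dw = −1/(44) = -1/44.
At w = 209, L = 2, so ε = (dL/dw)·(w/L) = (-1/44)·(209/2) = -2.375.

ε = -2.375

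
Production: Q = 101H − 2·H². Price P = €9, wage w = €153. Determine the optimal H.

The marginal product of H is MP_H = 101 − 4H.
A price-taking firm hires until the value of the marginal product equals the wage: P·MP_H = w, so 9·(101 − 4H) = 153.
Then 101 − 4H = 17, giving H = 21.

H* = 21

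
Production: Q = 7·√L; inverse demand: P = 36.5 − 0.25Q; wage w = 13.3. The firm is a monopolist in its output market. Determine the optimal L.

L* = 25

Marginal revenue from the inverse demand is MR = 36.5 − 0.5Q.
The marginal product is MP_L = 3.5·L^(-1/2).
A monopolist hires until marginal revenue product equals the wage: MR·MP_L = w.
At L, Q = 7·√L. Substituting and solving: (36.5 − 3.5·√L)·3.5·L^(-1/2) = 13.3 gives L = 25.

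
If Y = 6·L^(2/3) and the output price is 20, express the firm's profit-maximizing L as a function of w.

MP_L = (2/3)·6·L^(-1/3) = 4·L^(-1/3).
Setting P·MP_L = w: 80·L^(-1/3) = w.
Solving for L: L^(-1/3) = w/80, so L = (80/w)^(3).

L(w) = 512000/w³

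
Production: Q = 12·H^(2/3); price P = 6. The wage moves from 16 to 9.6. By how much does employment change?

ΔH = 98

From P·MP_H = w with MP_H = 8·H^(-1/3), the labor demand is H(w) = (48/w)^(3).
At w = 16: H = 27. At w = 9.6: H = 125.
ΔH = 125 − 27 = 98.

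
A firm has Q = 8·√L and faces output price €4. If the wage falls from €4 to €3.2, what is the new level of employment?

From P·MP_L = w with MP_L = 4·L^(-1/2), the labor demand is L(w) = (16/w)^(2).
At w = 4: L = 16. At w = 3.2: L = 25.

L* = 25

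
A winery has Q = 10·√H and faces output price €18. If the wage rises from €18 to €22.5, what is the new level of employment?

H* = 16

From P·MP_H = w with MP_H = 5·H^(-1/2), the labor demand is H(w) = (90/w)^(2).
At w = 18: H = 25. At w = 22.5: H = 16.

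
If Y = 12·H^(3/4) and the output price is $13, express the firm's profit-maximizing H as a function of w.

MP_H = (3/4)·12·H^(-1/4) = 9·H^(-1/4).
Setting P·MP_H = w: 117·H^(-1/4) = w.
Solving for H: H^(-1/4) = w/117, so H = (117/w)^(4).

H(w) = (117/w)^(4)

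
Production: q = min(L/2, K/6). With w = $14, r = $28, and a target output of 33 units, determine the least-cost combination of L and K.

L* = 66, K* = 198

With a fixed-proportions technology, the cost-minimizing bundle uses no slack in either input: L/2 = K/6 = q.
So L = 2·33 = 66 and K = 6·33 = 198.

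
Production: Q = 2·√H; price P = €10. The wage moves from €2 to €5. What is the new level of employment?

H* = 4

From P·MP_H = w with MP_H = H^(-1/2), the labor demand is H(w) = (10/w)^(2).
At w = 2: H = 25. At w = 5: H = 4.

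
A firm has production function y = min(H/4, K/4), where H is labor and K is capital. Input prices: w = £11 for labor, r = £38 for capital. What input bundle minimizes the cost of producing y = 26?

H* = 104, K* = 104

With a fixed-proportions technology, the cost-minimizing bundle uses no slack in either input: H/4 = K/4 = y.
So H = 4·26 = 104 and K = 4·26 = 104.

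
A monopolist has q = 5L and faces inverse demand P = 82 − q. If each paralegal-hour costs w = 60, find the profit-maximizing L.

L* = 7

Marginal revenue from the inverse demand is MR = 82 − 2q.
The marginal product is MP_L = 5.
A monopolist hires until marginal revenue product equals the wage: MR·MP_L = w.
(82 − 10L)·5 = 60, so L = 7.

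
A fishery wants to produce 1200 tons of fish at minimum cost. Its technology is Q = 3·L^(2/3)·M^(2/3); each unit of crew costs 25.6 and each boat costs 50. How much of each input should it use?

Cost minimization requires the marginal rate of technical substitution to equal the input-price ratio: MP_L/MP_M = w/r.
Here MP_L/MP_M = (2/3)·(M/L)/(2/3) = (M/L). Setting this equal to 25.6/50 = 0.512 gives M = 0.512L.
Substituting into Q = 1200: 3·L^(2/3)·(0.512L)^(2/3) = 1200.
Solving, L = 125 and M = 64.

L* = 125, M* = 64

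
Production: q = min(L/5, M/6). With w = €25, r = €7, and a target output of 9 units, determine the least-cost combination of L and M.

L* = 45, M* = 54

With a fixed-proportions technology, the cost-minimizing bundle uses no slack in either input: L/5 = M/6 = q.
So L = 5·9 = 45 and M = 6·9 = 54.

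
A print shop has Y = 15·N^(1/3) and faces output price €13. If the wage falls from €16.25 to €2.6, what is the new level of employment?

N* = 125

From P·MP_N = w with MP_N = 5·N^(-2/3), the labor demand is N(w) = (65/w)^(3/2).
At w = 16.25: N = 8. At w = 2.6: N = 125.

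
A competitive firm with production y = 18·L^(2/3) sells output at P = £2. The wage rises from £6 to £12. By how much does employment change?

From P·MP_L = w with MP_L = 12·L^(-1/3), the labor demand is L(w) = (24/w)^(3).
At w = 6: L = 64. At w = 12: L = 8.
ΔL = 8 − 64 = -56.

ΔL = -56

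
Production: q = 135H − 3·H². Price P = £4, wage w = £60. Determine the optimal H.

The marginal product of H is MP_H = 135 − 6H.
A price-taking firm hires until the value of the marginal product equals the wage: P·MP_H = w, so 4·(135 − 6H) = 60.
Then 135 − 6H = 15, giving H = 20.

H* = 20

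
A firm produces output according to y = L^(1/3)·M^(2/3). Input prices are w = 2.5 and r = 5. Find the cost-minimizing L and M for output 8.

Cost minimization requires the marginal rate of technical substitution to equal the input-price ratio: MP_L/MP_M = w/r.
Here MP_L/MP_M = (1/3)·(M/L)/(2/3) = 0.5·(M/L). Setting this equal to 2.5/5 = 0.5 gives M = L.
Substituting into y = 8: L^(1/3)·(L)^(2/3) = 8.
Solving, L = 8 and M = 8.

L* = 8, M* = 8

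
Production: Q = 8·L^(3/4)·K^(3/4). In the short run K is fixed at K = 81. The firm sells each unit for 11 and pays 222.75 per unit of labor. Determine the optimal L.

With K = 81, MP_L = (3/4)·8·L^(-1/4)·81^(3/4) = 162·L^(-1/4).
Profit maximization for a price taker requires P·MP_L = w: 11·162·L^(-1/4) = 222.75.
So L^(-1/4) = 0.125, which gives L = 4096.

L* = 4096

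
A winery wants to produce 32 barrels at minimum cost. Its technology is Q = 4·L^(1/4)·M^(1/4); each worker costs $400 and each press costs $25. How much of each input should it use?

Cost minimization requires the marginal rate of technical substitution to equal the input-price ratio: MP_L/MP_M = w/r.
Here MP_L/MP_M = (1/4)·(M/L)/(1/4) = (M/L). Setting this equal to 400/25 = 16 gives M = 16L.
Substituting into Q = 32: 4·L^(1/4)·(16L)^(1/4) = 32.
Solving, L = 16 and M = 256.

L* = 16, M* = 256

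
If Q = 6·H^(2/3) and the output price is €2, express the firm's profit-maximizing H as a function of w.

H(w) = 512/w³

MP_H = (2/3)·6·H^(-1/3) = 4·H^(-1/3).
Setting P·MP_H = w: 8·H^(-1/3) = w.
Solving for H: H^(-1/3) = w/8, so H = (8/w)^(3).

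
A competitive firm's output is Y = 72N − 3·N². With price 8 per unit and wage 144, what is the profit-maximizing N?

N* = 9

The marginal product of N is MP_N = 72 − 6N.
A price-taking firm hires until the value of the marginal product equals the wage: P·MP_N = w, so 8·(72 − 6N) = 144.
Then 72 − 6N = 18, giving N = 9.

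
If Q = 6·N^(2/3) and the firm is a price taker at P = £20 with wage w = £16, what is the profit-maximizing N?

N* = 125

MP_N = (2/3)·6·N^(-1/3) = 4·N^(-1/3).
Profit maximization for a price taker requires P·MP_N = w: 20·4·N^(-1/3) = 16.
So N^(-1/3) = 0.2, which gives N = 125.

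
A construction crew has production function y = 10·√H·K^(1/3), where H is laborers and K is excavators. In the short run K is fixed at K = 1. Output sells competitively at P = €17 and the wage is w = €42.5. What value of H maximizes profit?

With K = 1, MP_H = (1/2)·10·H^(-1/2)·1^(1/3) = 5·H^(-1/2).
Profit maximization for a price taker requires P·MP_H = w: 17·5·H^(-1/2) = 42.5.
So H^(-1/2) = 0.5, which gives H = 4.

H* = 4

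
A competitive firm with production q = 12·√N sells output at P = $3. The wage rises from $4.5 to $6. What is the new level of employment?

From P·MP_N = w with MP_N = 6·N^(-1/2), the labor demand is N(w) = (18/w)^(2).
At w = 4.5: N = 16. At w = 6: N = 9.

N* = 9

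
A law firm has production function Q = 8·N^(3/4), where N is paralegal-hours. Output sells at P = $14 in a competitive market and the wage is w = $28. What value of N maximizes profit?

MP_N = (3/4)·8·N^(-1/4) = 6·N^(-1/4).
Profit maximization for a price taker requires P·MP_N = w: 14·6·N^(-1/4) = 28.
So N^(-1/4) = 1/3, which gives N = 81.

N* = 81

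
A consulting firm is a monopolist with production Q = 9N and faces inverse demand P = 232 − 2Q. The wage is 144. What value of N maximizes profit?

N* = 6

Marginal revenue from the inverse demand is MR = 232 − 4Q.
The marginal product is MP_N = 9.
A monopolist hires until marginal revenue product equals the wage: MR·MP_N = w.
(232 − 36N)·9 = 144, so N = 6.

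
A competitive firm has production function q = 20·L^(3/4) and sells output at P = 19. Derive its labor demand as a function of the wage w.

MP_L = (3/4)·20·L^(-1/4) = 15·L^(-1/4).
Setting P·MP_L = w: 285·L^(-1/4) = w.
Solving for L: L^(-1/4) = w/285, so L = (285/w)^(4).

L(w) = (285/w)^(4)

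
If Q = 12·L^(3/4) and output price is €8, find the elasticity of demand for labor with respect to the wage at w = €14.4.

ε = -4

MP_L = (3/4)·12·L^(-1/4), so P·MP_L = w gives 72·L^(-1/4) = w.
Solving, L(w) = (72/w)^(4). This is a constant-elasticity form: L ∝ w^(−4), so ε = −4.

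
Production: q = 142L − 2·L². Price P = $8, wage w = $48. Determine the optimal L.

L* = 34

The marginal product of L is MP_L = 142 − 4L.
A price-taking firm hires until the value of the marginal product equals the wage: P·MP_L = w, so 8·(142 − 4L) = 48.
Then 142 − 4L = 6, giving L = 34.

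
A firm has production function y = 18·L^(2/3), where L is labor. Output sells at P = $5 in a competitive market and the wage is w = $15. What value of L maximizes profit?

L* = 64

MP_L = (2/3)·18·L^(-1/3) = 12·L^(-1/3).
Profit maximization for a price taker requires P·MP_L = w: 5·12·L^(-1/3) = 15.
So L^(-1/3) = 0.25, which gives L = 64.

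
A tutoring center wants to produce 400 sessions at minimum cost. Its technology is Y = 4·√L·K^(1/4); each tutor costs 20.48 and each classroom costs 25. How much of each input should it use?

Cost minimization requires the marginal rate of technical substitution to equal the input-price ratio: MP_L/MP_K = w/r.
Here MP_L/MP_K = (1/2)·(K/L)/(1/4) = 2·(K/L). Setting this equal to 20.48/25 = 0.8192 gives K = 0.4096L.
Substituting into Y = 400: 4·L^(1/2)·(0.4096L)^(1/4) = 400.
Solving, L = 625 and K = 256.

L* = 625, K* = 256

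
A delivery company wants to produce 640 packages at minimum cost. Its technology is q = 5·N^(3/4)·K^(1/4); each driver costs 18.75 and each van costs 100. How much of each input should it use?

N* = 256, K* = 16

Cost minimization requires the marginal rate of technical substitution to equal the input-price ratio: MP_N/MP_K = w/r.
Here MP_N/MP_K = (3/4)·(K/N)/(1/4) = 3·(K/N). Setting this equal to 18.75/100 = 0.1875 gives K = 0.0625N.
Substituting into q = 640: 5·N^(3/4)·(0.0625N)^(1/4) = 640.
Solving, N = 256 and K = 16.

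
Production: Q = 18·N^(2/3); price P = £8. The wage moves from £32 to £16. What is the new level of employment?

N* = 216

From P·MP_N = w with MP_N = 12·N^(-1/3), the labor demand is N(w) = (96/w)^(3).
At w = 32: N = 27. At w = 16: N = 216.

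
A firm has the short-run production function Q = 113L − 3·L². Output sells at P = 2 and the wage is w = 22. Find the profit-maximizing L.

The marginal product of L is MP_L = 113 − 6L.
A price-taking firm hires until the value of the marginal product equals the wage: P·MP_L = w, so 2·(113 − 6L) = 22.
Then 113 − 6L = 11, giving L = 17.

L* = 17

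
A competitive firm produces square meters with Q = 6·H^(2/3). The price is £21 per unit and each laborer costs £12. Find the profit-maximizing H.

MP_H = (2/3)·6·H^(-1/3) = 4·H^(-1/3).
Profit maximization for a price taker requires P·MP_H = w: 21·4·H^(-1/3) = 12.
So H^(-1/3) = 1/7, which gives H = 343.

H* = 343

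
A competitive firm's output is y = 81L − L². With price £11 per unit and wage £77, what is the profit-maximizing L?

The marginal product of L is MP_L = 81 − 2L.
A price-taking firm hires until the value of the marginal product equals the wage: P·MP_L = w, so 11·(81 − 2L) = 77.
Then 81 − 2L = 7, giving L = 37.

L* = 37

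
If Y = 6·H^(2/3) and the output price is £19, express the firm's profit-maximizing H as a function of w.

H(w) = 438976/w³

MP_H = (2/3)·6·H^(-1/3) = 4·H^(-1/3).
Setting P·MP_H = w: 76·H^(-1/3) = w.
Solving for H: H^(-1/3) = w/76, so H = (76/w)^(3).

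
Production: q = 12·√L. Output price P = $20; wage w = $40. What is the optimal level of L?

L* = 9

MP_L = (1/2)·12·L^(-1/2) = 6·L^(-1/2).
Profit maximization for a price taker requires P·MP_L = w: 20·6·L^(-1/2) = 40.
So L^(-1/2) = 1/3, which gives L = 9.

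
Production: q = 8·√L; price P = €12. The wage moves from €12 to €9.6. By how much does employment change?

From P·MP_L = w with MP_L = 4·L^(-1/2), the labor demand is L(w) = (48/w)^(2).
At w = 12: L = 16. At w = 9.6: L = 25.
ΔL = 25 − 16 = 9.

ΔL = 9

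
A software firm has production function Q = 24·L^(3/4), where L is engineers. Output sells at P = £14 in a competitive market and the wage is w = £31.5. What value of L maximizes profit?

L* = 4096

MP_L = (3/4)·24·L^(-1/4) = 18·L^(-1/4).
Profit maximization for a price taker requires P·MP_L = w: 14·18·L^(-1/4) = 31.5.
So L^(-1/4) = 0.125, which gives L = 4096.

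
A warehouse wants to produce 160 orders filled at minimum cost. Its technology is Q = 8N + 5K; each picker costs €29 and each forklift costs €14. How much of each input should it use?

The inputs are perfect substitutes, so the firm uses whichever has the lower cost per unit of output.
Cost per unit of output via N is w/8 = 3.625; via K it is r/5 = 2.8. K is cheaper.
Producing Q = 160 with K alone: N = 0, K = 32.

N* = 0, K* = 32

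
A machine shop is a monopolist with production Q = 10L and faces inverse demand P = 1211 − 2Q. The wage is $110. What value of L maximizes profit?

Marginal revenue from the inverse demand is MR = 1211 − 4Q.
The marginal product is MP_L = 10.
A monopolist hires until marginal revenue product equals the wage: MR·MP_L = w.
(1211 − 40L)·10 = 110, so L = 30.

L* = 30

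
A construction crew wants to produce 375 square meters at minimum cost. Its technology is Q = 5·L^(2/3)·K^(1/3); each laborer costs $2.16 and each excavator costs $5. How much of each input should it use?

Cost minimization requires the marginal rate of technical substitution to equal the input-price ratio: MP_L/MP_K = w/r.
Here MP_L/MP_K = (2/3)·(K/L)/(1/3) = 2·(K/L). Setting this equal to 2.16/5 = 0.432 gives K = 0.216L.
Substituting into Q = 375: 5·L^(2/3)·(0.216L)^(1/3) = 375.
Solving, L = 125 and K = 27.

L* = 125, K* = 27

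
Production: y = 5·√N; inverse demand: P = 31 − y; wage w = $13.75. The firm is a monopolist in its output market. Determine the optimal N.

Marginal revenue from the inverse demand is MR = 31 − 2y.
The marginal product is MP_N = 2.5·N^(-1/2).
A monopolist hires until marginal revenue product equals the wage: MR·MP_N = w.
At N, y = 5·√N. Substituting and solving: (31 − 10·√N)·2.5·N^(-1/2) = 13.75 gives N = 4.

N* = 4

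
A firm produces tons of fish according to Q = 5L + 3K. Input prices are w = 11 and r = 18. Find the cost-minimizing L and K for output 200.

L* = 40, K* = 0

The inputs are perfect substitutes, so the firm uses whichever has the lower cost per unit of output.
Cost per unit of output via L is w/5 = 2.2; via K it is r/3 = 6. L is cheaper.
Producing Q = 200 with L alone: L = 40, K = 0.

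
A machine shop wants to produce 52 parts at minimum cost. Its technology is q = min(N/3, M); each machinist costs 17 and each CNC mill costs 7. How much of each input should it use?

N* = 156, M* = 52

With a fixed-proportions technology, the cost-minimizing bundle uses no slack in either input: N/3 = M = q.
So N = 3·52 = 156 and M = 52.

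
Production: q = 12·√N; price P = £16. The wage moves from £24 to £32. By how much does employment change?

ΔN = -7

From P·MP_N = w with MP_N = 6·N^(-1/2), the labor demand is N(w) = (96/w)^(2).
At w = 24: N = 16. At w = 32: N = 9.
ΔN = 9 − 16 = -7.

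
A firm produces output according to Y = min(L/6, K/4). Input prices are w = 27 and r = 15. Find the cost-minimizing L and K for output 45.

With a fixed-proportions technology, the cost-minimizing bundle uses no slack in either input: L/6 = K/4 = Y.
So L = 6·45 = 270 and K = 4·45 = 180.

L* = 270, K* = 180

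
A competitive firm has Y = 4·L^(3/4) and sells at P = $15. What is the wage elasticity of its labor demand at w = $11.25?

ε = -4

MP_L = (3/4)·4·L^(-1/4), so P·MP_L = w gives 45·L^(-1/4) = w.
Solving, L(w) = (45/w)^(4). This is a constant-elasticity form: L ∝ w^(−4), so ε = −4.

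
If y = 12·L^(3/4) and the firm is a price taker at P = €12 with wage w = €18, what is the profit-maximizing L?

L* = 1296

MP_L = (3/4)·12·L^(-1/4) = 9·L^(-1/4).
Profit maximization for a price taker requires P·MP_L = w: 12·9·L^(-1/4) = 18.
So L^(-1/4) = 1/6, which gives L = 1296.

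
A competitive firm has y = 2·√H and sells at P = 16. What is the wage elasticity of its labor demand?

ε = -2

MP_H = (1/2)·2·H^(-1/2), so P·MP_H = w gives 16·H^(-1/2) = w.
Solving, H(w) = (16/w)^(2). This is a constant-elasticity form: H ∝ w^(−2), so ε = −2.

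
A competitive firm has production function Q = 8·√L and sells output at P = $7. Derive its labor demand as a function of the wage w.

MP_L = (1/2)·8·L^(-1/2) = 4·L^(-1/2).
Setting P·MP_L = w: 28·L^(-1/2) = w.
Solving for L: L^(-1/2) = w/28, so L = (28/w)^(2).

L(w) = 784/w²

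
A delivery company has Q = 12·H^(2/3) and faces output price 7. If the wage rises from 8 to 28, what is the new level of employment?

H* = 8

From P·MP_H = w with MP_H = 8·H^(-1/3), the labor demand is H(w) = (56/w)^(3).
At w = 8: H = 343. At w = 28: H = 8.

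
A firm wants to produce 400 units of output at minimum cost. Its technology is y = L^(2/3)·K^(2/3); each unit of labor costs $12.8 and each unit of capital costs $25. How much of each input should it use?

Cost minimization requires the marginal rate of technical substitution to equal the input-price ratio: MP_L/MP_K = w/r.
Here MP_L/MP_K = (2/3)·(K/L)/(2/3) = (K/L). Setting this equal to 12.8/25 = 0.512 gives K = 0.512L.
Substituting into y = 400: L^(2/3)·(0.512L)^(2/3) = 400.
Solving, L = 125 and K = 64.

L* = 125, K* = 64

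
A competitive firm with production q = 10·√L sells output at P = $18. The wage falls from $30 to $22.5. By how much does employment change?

ΔL = 7

From P·MP_L = w with MP_L = 5·L^(-1/2), the labor demand is L(w) = (90/w)^(2).
At w = 30: L = 9. At w = 22.5: L = 16.
ΔL = 16 − 9 = 7.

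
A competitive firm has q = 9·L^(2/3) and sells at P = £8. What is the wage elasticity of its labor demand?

ε = -3

MP_L = (2/3)·9·L^(-1/3), so P·MP_L = w gives 48·L^(-1/3) = w.
Solving, L(w) = (48/w)^(3). This is a constant-elasticity form: L ∝ w^(−3), so ε = −3.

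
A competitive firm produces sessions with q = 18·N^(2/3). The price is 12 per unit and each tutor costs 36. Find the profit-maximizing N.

MP_N = (2/3)·18·N^(-1/3) = 12·N^(-1/3).
Profit maximization for a price taker requires P·MP_N = w: 12·12·N^(-1/3) = 36.
So N^(-1/3) = 0.25, which gives N = 64.

N* = 64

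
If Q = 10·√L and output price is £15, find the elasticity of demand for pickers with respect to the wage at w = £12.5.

MP_L = (1/2)·10·L^(-1/2), so P·MP_L = w gives 75·L^(-1/2) = w.
Solving, L(w) = (75/w)^(2). This is a constant-elasticity form: L ∝ w^(−2), so ε = −2.

ε = -2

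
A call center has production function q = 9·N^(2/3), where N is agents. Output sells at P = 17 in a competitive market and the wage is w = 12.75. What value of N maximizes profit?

N* = 512

MP_N = (2/3)·9·N^(-1/3) = 6·N^(-1/3).
Profit maximization for a price taker requires P·MP_N = w: 17·6·N^(-1/3) = 12.75.
So N^(-1/3) = 0.125, which gives N = 512.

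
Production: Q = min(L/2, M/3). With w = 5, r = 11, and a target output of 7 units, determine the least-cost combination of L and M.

L* = 14, M* = 21

With a fixed-proportions technology, the cost-minimizing bundle uses no slack in either input: L/2 = M/3 = Q.
So L = 2·7 = 14 and M = 3·7 = 21.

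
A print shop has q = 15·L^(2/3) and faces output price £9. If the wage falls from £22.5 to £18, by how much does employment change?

ΔL = 61

From P·MP_L = w with MP_L = 10·L^(-1/3), the labor demand is L(w) = (90/w)^(3).
At w = 22.5: L = 64. At w = 18: L = 125.
ΔL = 125 − 64 = 61.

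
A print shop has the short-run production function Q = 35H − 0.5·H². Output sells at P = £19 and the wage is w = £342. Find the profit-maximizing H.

The marginal product of H is MP_H = 35 − H.
A price-taking firm hires until the value of the marginal product equals the wage: P·MP_H = w, so 19·(35 − H) = 342.
Then 35 − H = 18, giving H = 17.

H* = 17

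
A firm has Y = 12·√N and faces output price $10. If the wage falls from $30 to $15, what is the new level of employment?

N* = 16

From P·MP_N = w with MP_N = 6·N^(-1/2), the labor demand is N(w) = (60/w)^(2).
At w = 30: N = 4. At w = 15: N = 16.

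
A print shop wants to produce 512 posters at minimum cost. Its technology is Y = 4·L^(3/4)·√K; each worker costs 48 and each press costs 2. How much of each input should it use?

Cost minimization requires the marginal rate of technical substitution to equal the input-price ratio: MP_L/MP_K = w/r.
Here MP_L/MP_K = (3/4)·(K/L)/(1/2) = 1.5·(K/L). Setting this equal to 48/2 = 24 gives K = 16L.
Substituting into Y = 512: 4·L^(3/4)·(16L)^(1/2) = 512.
Solving, L = 16 and K = 256.

L* = 16, K* = 256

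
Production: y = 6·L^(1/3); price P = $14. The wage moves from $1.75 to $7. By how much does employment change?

ΔL = -56

From P·MP_L = w with MP_L = 2·L^(-2/3), the labor demand is L(w) = (28/w)^(3/2).
At w = 1.75: L = 64. At w = 7: L = 8.
ΔL = 8 − 64 = -56.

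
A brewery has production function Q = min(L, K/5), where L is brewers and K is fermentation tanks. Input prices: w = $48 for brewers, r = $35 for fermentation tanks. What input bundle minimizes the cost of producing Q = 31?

L* = 31, K* = 155

With a fixed-proportions technology, the cost-minimizing bundle uses no slack in either input: L = K/5 = Q.
So L = 31 and K = 5·31 = 155.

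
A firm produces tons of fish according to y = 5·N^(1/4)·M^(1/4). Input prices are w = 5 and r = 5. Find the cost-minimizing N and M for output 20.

N* = 16, M* = 16

Cost minimization requires the marginal rate of technical substitution to equal the input-price ratio: MP_N/MP_M = w/r.
Here MP_N/MP_M = (1/4)·(M/N)/(1/4) = (M/N). Setting this equal to 5/5 = 1 gives M = N.
Substituting into y = 20: 5·N^(1/4)·(N)^(1/4) = 20.
Solving, N = 16 and M = 16.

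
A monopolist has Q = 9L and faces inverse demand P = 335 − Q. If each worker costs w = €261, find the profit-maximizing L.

Marginal revenue from the inverse demand is MR = 335 − 2Q.
The marginal product is MP_L = 9.
A monopolist hires until marginal revenue product equals the wage: MR·MP_L = w.
(335 − 18L)·9 = 261, so L = 17.

L* = 17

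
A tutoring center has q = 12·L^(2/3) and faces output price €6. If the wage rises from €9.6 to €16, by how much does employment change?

ΔL = -98

From P·MP_L = w with MP_L = 8·L^(-1/3), the labor demand is L(w) = (48/w)^(3).
At w = 9.6: L = 125. At w = 16: L = 27.
ΔL = 27 − 125 = -98.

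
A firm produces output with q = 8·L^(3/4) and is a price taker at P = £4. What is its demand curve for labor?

MP_L = (3/4)·8·L^(-1/4) = 6·L^(-1/4).
Setting P·MP_L = w: 24·L^(-1/4) = w.
Solving for L: L^(-1/4) = w/24, so L = (24/w)^(4).

L(w) = 331776/w^(4)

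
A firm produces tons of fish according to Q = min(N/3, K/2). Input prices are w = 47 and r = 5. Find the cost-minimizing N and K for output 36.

With a fixed-proportions technology, the cost-minimizing bundle uses no slack in either input: N/3 = K/2 = Q.
So N = 3·36 = 108 and K = 2·36 = 72.

N* = 108, K* = 72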